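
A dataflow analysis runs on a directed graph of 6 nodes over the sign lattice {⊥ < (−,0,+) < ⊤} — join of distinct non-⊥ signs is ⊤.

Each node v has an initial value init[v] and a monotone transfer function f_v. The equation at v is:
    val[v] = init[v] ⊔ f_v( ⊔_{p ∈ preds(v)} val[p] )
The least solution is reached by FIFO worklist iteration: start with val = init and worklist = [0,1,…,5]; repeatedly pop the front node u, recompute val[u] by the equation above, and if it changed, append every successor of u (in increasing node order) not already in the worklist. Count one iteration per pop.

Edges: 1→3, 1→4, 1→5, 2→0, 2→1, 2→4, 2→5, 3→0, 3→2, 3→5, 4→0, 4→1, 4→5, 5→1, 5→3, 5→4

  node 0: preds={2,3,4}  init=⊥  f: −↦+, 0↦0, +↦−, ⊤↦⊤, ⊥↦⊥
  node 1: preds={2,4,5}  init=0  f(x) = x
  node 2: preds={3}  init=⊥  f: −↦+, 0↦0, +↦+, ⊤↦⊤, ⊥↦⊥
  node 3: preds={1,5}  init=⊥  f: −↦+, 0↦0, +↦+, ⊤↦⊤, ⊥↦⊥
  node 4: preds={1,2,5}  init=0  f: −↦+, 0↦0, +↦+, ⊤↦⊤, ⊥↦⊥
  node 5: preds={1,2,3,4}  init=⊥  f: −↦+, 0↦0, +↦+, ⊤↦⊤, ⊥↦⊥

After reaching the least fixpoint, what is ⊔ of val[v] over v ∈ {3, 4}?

0

Trace (13 dequeues):
  [1] u=0 | in 0 | out 0 | prev ⊥ | push {}
  [2] u=1 | in 0 | out 0 | ==
  [3] u=2 | in ⊥ | out ⊥ | ==
  [4] u=3 | in 0 | out 0 | prev ⊥ | push {0,2}
  [5] u=4 | in 0 | out 0 | ==
  [6] u=5 | in 0 | out 0 | prev ⊥ | push {1,3,4}
  [7] u=0 | in 0 | out 0 | ==
  [8] u=2 | in 0 | out 0 | prev ⊥ | push {0,5}
  [9] u=1 | in 0 | out 0 | ==
  [10] u=3 | in 0 | out 0 | ==
  [11] u=4 | in 0 | out 0 | ==
  [12] u=0 | in 0 | out 0 | ==
  [13] u=5 | in 0 | out 0 | ==

Converged values:
  [0] 0
  [1] 0
  [2] 0
  [3] 0
  [4] 0
  [5] 0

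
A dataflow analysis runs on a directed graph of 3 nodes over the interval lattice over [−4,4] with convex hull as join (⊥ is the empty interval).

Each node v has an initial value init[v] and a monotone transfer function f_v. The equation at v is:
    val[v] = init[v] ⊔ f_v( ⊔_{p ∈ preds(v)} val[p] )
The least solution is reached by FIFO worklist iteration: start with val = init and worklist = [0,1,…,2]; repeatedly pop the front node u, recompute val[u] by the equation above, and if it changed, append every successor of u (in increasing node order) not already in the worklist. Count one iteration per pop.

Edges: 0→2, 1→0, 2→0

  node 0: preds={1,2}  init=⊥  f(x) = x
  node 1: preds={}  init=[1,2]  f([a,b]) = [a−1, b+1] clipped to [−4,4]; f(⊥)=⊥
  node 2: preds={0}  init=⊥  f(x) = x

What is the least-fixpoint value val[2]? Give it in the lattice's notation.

Worklist (4 pops):
  #1 pop 0: in=[1,2] → [1,2] (was ⊥); enqueue []
  #2 pop 1: in=⊥ → [1,2] (no change)
  #3 pop 2: in=[1,2] → [1,2] (was ⊥); enqueue [0]
  #4 pop 0: in=[1,2] → [1,2] (no change)

Fixpoint:
  val[0] = [1,2]
  val[1] = [1,2]
  val[2] = [1,2]

[1,2]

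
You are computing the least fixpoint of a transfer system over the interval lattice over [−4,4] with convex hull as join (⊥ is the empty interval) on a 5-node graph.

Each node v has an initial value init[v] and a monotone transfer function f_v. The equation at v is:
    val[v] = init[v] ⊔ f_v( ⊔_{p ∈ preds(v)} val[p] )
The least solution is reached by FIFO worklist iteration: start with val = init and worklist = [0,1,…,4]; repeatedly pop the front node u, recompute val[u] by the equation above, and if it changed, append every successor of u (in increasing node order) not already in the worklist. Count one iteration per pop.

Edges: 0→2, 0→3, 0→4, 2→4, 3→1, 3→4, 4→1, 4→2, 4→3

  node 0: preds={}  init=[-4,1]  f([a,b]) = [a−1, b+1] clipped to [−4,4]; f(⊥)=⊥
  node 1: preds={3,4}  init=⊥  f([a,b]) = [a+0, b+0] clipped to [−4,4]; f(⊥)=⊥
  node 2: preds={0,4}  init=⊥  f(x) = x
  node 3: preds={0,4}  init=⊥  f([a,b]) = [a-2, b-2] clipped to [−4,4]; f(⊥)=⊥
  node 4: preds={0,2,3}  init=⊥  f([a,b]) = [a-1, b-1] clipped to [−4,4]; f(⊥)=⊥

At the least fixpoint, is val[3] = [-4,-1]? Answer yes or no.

Trace (8 dequeues):
  [1] u=0 | in ⊥ | out [-4,1] | ==
  [2] u=1 | in ⊥ | out ⊥ | ==
  [3] u=2 | in [-4,1] | out [-4,1] | prev ⊥ | push {}
  [4] u=3 | in [-4,1] | out [-4,-1] | prev ⊥ | push {1}
  [5] u=4 | in [-4,1] | out [-4,0] | prev ⊥ | push {2,3}
  [6] u=1 | in [-4,0] | out [-4,0] | prev ⊥ | push {}
  [7] u=2 | in [-4,1] | out [-4,1] | ==
  [8] u=3 | in [-4,1] | out [-4,-1] | ==

Converged values:
  [0] [-4,1]
  [1] [-4,0]
  [2] [-4,1]
  [3] [-4,-1]
  [4] [-4,0]

yes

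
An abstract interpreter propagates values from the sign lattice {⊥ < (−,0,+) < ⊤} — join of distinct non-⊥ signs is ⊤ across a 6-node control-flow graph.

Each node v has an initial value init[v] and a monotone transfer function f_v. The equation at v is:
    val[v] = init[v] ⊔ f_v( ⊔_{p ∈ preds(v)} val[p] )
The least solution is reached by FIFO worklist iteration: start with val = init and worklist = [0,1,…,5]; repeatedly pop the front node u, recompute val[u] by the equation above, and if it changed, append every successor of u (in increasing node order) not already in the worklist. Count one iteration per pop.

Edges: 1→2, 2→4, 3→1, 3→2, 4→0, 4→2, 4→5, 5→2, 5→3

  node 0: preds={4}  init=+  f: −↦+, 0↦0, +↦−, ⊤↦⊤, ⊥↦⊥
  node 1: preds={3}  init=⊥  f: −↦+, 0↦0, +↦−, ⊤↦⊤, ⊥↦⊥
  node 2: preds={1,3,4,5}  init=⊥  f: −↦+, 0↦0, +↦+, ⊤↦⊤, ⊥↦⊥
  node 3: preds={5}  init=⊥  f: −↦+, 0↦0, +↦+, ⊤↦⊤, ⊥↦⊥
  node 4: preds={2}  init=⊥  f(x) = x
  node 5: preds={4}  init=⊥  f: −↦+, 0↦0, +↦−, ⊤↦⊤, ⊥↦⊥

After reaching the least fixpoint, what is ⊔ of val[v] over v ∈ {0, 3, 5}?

Trace (6 dequeues):
  [1] u=0 | in ⊥ | out + | ==
  [2] u=1 | in ⊥ | out ⊥ | ==
  [3] u=2 | in ⊥ | out ⊥ | ==
  [4] u=3 | in ⊥ | out ⊥ | ==
  [5] u=4 | in ⊥ | out ⊥ | ==
  [6] u=5 | in ⊥ | out ⊥ | ==

Converged values:
  [0] +
  [1] ⊥
  [2] ⊥
  [3] ⊥
  [4] ⊥
  [5] ⊥

+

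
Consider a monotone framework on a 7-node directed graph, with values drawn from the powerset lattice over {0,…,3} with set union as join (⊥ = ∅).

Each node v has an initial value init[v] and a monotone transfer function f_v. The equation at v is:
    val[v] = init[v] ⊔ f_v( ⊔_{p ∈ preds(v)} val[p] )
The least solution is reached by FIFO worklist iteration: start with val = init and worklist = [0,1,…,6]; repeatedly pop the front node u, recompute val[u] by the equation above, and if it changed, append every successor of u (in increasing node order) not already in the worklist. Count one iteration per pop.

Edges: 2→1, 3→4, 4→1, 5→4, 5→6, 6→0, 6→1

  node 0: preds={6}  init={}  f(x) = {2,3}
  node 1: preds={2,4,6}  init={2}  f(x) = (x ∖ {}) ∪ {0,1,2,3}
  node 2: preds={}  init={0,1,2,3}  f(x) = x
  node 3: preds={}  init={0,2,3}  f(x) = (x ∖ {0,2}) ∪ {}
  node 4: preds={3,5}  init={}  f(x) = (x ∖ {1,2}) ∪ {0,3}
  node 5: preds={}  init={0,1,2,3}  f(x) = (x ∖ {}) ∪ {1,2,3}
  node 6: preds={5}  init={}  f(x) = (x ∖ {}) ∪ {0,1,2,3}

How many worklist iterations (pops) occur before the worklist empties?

Worklist (9 pops):
  #1 pop 0: in={} → {2,3} (was {}); enqueue []
  #2 pop 1: in={0,1,2,3} → {0,1,2,3} (was {2}); enqueue []
  #3 pop 2: in={} → {0,1,2,3} (no change)
  #4 pop 3: in={} → {0,2,3} (no change)
  #5 pop 4: in={0,1,2,3} → {0,3} (was {}); enqueue [1]
  #6 pop 5: in={} → {0,1,2,3} (no change)
  #7 pop 6: in={0,1,2,3} → {0,1,2,3} (was {}); enqueue [0]
  #8 pop 1: in={0,1,2,3} → {0,1,2,3} (no change)
  #9 pop 0: in={0,1,2,3} → {2,3} (no change)

Fixpoint:
  val[0] = {2,3}
  val[1] = {0,1,2,3}
  val[2] = {0,1,2,3}
  val[3] = {0,2,3}
  val[4] = {0,3}
  val[5] = {0,1,2,3}
  val[6] = {0,1,2,3}

9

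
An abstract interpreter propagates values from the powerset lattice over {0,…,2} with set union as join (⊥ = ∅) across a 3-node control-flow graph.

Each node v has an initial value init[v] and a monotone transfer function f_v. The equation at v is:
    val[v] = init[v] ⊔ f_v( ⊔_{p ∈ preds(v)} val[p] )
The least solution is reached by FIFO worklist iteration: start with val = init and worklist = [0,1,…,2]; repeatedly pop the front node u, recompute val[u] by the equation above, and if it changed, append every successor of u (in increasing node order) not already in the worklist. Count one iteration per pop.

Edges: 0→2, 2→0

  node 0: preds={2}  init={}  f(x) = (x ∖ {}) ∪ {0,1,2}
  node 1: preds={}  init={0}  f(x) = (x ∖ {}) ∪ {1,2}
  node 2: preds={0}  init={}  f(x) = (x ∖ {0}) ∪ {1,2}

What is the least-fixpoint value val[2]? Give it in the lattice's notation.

Iteration log — 4 steps:
  step 1. node 0  ⊔preds={}  new={0,1,2}  old={}  +wl: 
  step 2. node 1  ⊔preds={}  new={0,1,2}  old={0}  +wl: 
  step 3. node 2  ⊔preds={0,1,2}  new={1,2}  old={}  +wl: 0
  step 4. node 0  ⊔preds={1,2}  new={0,1,2}  stable

Least fixpoint reached:
  node 0: {0,1,2}
  node 1: {0,1,2}
  node 2: {1,2}

{1,2}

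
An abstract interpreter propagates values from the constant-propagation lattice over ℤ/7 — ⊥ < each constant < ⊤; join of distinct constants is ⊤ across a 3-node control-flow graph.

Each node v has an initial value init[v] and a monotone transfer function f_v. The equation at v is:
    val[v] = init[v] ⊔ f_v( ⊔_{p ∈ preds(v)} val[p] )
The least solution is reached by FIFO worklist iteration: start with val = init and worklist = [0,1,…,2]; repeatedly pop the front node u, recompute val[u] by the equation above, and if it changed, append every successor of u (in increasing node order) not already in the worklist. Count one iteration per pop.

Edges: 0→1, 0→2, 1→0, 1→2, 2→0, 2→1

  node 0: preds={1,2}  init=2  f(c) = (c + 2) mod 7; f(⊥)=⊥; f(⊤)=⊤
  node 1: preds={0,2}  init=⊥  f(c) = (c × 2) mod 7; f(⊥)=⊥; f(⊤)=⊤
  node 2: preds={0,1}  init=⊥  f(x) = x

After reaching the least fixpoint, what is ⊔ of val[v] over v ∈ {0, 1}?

⊤

Trace (7 dequeues):
  [1] u=0 | in ⊥ | out 2 | ==
  [2] u=1 | in 2 | out 4 | prev ⊥ | push {0}
  [3] u=2 | in ⊤ | out ⊤ | prev ⊥ | push {1}
  [4] u=0 | in ⊤ | out ⊤ | prev 2 | push {2}
  [5] u=1 | in ⊤ | out ⊤ | prev 4 | push {0}
  [6] u=2 | in ⊤ | out ⊤ | ==
  [7] u=0 | in ⊤ | out ⊤ | ==

Converged values:
  [0] ⊤
  [1] ⊤
  [2] ⊤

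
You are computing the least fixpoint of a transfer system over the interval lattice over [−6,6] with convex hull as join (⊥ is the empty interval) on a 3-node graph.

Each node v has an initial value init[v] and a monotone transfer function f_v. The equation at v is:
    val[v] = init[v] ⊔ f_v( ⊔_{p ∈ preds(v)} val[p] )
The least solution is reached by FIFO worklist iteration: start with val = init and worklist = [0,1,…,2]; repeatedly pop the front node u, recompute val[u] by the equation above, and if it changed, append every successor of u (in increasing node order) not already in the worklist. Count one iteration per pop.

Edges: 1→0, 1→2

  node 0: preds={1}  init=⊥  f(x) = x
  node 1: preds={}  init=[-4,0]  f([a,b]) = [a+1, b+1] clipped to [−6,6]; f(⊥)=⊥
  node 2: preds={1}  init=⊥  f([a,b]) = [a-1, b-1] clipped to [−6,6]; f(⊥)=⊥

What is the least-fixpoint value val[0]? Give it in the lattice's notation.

Trace (3 dequeues):
  [1] u=0 | in [-4,0] | out [-4,0] | prev ⊥ | push {}
  [2] u=1 | in ⊥ | out [-4,0] | ==
  [3] u=2 | in [-4,0] | out [-5,-1] | prev ⊥ | push {}

Converged values:
  [0] [-4,0]
  [1] [-4,0]
  [2] [-5,-1]

[-4,0]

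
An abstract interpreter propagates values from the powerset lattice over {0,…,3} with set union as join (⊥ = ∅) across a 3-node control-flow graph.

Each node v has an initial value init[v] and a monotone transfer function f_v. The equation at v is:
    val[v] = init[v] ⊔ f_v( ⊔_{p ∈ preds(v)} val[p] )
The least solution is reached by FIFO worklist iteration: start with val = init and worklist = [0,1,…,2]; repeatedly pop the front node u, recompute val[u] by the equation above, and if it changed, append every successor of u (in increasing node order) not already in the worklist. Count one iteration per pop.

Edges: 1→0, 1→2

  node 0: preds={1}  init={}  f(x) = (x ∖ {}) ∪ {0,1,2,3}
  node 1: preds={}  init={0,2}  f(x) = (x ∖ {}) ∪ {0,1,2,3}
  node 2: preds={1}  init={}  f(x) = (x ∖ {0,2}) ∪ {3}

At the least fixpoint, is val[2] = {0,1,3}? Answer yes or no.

Iteration log — 4 steps:
  step 1. node 0  ⊔preds={0,2}  new={0,1,2,3}  old={}  +wl: 
  step 2. node 1  ⊔preds={}  new={0,1,2,3}  old={0,2}  +wl: 0
  step 3. node 2  ⊔preds={0,1,2,3}  new={1,3}  old={}  +wl: 
  step 4. node 0  ⊔preds={0,1,2,3}  new={0,1,2,3}  stable

Least fixpoint reached:
  node 0: {0,1,2,3}
  node 1: {0,1,2,3}
  node 2: {1,3}

no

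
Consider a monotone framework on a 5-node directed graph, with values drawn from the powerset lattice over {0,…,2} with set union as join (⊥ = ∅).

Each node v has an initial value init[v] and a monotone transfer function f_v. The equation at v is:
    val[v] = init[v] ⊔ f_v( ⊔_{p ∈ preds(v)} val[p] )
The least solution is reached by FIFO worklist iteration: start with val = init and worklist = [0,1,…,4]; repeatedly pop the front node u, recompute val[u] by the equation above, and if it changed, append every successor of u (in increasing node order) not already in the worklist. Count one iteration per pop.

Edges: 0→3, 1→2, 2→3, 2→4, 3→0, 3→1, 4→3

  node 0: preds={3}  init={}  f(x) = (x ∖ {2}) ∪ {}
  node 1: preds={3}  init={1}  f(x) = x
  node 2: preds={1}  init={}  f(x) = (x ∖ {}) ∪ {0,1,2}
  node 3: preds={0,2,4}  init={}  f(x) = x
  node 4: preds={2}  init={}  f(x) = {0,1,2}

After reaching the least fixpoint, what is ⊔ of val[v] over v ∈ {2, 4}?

{0,1,2}

Trace (9 dequeues):
  [1] u=0 | in {} | out {} | ==
  [2] u=1 | in {} | out {1} | ==
  [3] u=2 | in {1} | out {0,1,2} | prev {} | push {}
  [4] u=3 | in {0,1,2} | out {0,1,2} | prev {} | push {0,1}
  [5] u=4 | in {0,1,2} | out {0,1,2} | prev {} | push {3}
  [6] u=0 | in {0,1,2} | out {0,1} | prev {} | push {}
  [7] u=1 | in {0,1,2} | out {0,1,2} | prev {1} | push {2}
  [8] u=3 | in {0,1,2} | out {0,1,2} | ==
  [9] u=2 | in {0,1,2} | out {0,1,2} | ==

Converged values:
  [0] {0,1}
  [1] {0,1,2}
  [2] {0,1,2}
  [3] {0,1,2}
  [4] {0,1,2}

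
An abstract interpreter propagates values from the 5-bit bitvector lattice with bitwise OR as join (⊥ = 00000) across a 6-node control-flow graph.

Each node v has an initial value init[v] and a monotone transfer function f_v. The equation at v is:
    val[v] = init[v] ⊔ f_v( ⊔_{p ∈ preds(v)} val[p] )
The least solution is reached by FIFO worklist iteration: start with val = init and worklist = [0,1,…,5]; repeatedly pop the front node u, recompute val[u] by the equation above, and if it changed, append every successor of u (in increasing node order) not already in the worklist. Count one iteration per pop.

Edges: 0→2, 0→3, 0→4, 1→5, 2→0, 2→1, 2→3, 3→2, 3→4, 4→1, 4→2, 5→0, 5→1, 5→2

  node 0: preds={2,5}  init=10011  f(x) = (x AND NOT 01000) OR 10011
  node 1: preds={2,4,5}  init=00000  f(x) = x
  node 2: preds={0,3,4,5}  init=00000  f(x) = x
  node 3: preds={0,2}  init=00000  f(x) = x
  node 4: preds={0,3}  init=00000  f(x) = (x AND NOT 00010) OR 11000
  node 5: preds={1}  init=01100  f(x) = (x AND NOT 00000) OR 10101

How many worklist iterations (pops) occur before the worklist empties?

Trace (13 dequeues):
  [1] u=0 | in 01100 | out 10111 | prev 10011 | push {}
  [2] u=1 | in 01100 | out 01100 | prev 00000 | push {}
  [3] u=2 | in 11111 | out 11111 | prev 00000 | push {0,1}
  [4] u=3 | in 11111 | out 11111 | prev 00000 | push {2}
  [5] u=4 | in 11111 | out 11101 | prev 00000 | push {}
  [6] u=5 | in 01100 | out 11101 | prev 01100 | push {}
  [7] u=0 | in 11111 | out 10111 | ==
  [8] u=1 | in 11111 | out 11111 | prev 01100 | push {5}
  [9] u=2 | in 11111 | out 11111 | ==
  [10] u=5 | in 11111 | out 11111 | prev 11101 | push {0,1,2}
  [11] u=0 | in 11111 | out 10111 | ==
  [12] u=1 | in 11111 | out 11111 | ==
  [13] u=2 | in 11111 | out 11111 | ==

Converged values:
  [0] 10111
  [1] 11111
  [2] 11111
  [3] 11111
  [4] 11101
  [5] 11111

13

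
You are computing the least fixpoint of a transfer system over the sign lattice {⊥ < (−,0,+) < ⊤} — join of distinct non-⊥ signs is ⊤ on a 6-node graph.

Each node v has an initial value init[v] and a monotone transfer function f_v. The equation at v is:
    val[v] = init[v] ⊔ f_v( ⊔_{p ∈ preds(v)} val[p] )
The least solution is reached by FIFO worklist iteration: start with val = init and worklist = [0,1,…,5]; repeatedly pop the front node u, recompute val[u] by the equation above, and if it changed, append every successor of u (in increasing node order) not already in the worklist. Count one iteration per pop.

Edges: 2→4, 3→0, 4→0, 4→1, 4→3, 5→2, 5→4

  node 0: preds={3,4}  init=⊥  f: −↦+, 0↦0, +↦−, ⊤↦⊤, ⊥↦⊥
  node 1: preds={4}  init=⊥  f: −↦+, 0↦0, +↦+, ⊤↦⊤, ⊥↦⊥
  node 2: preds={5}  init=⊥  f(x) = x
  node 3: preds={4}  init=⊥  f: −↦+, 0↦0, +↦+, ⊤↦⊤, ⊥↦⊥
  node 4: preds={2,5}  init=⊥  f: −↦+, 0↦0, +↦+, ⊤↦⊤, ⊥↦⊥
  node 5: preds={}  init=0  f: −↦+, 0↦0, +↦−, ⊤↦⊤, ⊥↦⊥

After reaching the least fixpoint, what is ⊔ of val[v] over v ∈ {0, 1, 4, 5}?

0

Trace (10 dequeues):
  [1] u=0 | in ⊥ | out ⊥ | ==
  [2] u=1 | in ⊥ | out ⊥ | ==
  [3] u=2 | in 0 | out 0 | prev ⊥ | push {}
  [4] u=3 | in ⊥ | out ⊥ | ==
  [5] u=4 | in 0 | out 0 | prev ⊥ | push {0,1,3}
  [6] u=5 | in ⊥ | out 0 | ==
  [7] u=0 | in 0 | out 0 | prev ⊥ | push {}
  [8] u=1 | in 0 | out 0 | prev ⊥ | push {}
  [9] u=3 | in 0 | out 0 | prev ⊥ | push {0}
  [10] u=0 | in 0 | out 0 | ==

Converged values:
  [0] 0
  [1] 0
  [2] 0
  [3] 0
  [4] 0
  [5] 0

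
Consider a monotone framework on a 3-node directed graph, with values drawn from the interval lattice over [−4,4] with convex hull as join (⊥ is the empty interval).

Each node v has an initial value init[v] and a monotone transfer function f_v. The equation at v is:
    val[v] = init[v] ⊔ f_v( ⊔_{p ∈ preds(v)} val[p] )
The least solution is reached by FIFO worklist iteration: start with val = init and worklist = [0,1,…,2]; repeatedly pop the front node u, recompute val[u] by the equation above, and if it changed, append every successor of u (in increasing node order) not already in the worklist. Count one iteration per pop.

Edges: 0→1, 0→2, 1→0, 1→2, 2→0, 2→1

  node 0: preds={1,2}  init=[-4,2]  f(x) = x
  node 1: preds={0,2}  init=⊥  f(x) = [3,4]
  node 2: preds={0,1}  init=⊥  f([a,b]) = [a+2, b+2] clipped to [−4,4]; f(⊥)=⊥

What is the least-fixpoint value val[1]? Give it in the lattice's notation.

[3,4]

Trace (6 dequeues):
  [1] u=0 | in ⊥ | out [-4,2] | ==
  [2] u=1 | in [-4,2] | out [3,4] | prev ⊥ | push {0}
  [3] u=2 | in [-4,4] | out [-2,4] | prev ⊥ | push {1}
  [4] u=0 | in [-2,4] | out [-4,4] | prev [-4,2] | push {2}
  [5] u=1 | in [-4,4] | out [3,4] | ==
  [6] u=2 | in [-4,4] | out [-2,4] | ==

Converged values:
  [0] [-4,4]
  [1] [3,4]
  [2] [-2,4]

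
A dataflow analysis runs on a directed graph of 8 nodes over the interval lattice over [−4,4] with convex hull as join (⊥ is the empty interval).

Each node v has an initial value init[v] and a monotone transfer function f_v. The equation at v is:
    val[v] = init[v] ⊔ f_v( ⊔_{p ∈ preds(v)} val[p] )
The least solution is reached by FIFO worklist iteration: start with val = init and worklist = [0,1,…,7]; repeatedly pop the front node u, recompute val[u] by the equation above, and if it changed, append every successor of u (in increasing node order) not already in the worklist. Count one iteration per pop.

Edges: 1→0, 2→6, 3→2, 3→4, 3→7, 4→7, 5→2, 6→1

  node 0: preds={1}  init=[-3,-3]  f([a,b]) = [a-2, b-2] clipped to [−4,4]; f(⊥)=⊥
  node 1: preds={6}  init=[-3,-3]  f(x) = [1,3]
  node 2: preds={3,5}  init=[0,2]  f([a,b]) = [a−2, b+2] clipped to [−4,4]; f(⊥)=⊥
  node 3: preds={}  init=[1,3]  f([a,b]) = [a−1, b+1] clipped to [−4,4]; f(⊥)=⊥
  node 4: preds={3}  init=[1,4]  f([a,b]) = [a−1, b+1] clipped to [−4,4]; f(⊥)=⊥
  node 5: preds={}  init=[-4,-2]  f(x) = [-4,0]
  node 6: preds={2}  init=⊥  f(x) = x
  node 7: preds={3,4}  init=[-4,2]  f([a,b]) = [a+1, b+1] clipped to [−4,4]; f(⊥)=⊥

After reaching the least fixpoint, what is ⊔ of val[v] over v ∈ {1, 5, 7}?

Trace (11 dequeues):
  [1] u=0 | in [-3,-3] | out [-4,-3] | prev [-3,-3] | push {}
  [2] u=1 | in ⊥ | out [-3,3] | prev [-3,-3] | push {0}
  [3] u=2 | in [-4,3] | out [-4,4] | prev [0,2] | push {}
  [4] u=3 | in ⊥ | out [1,3] | ==
  [5] u=4 | in [1,3] | out [0,4] | prev [1,4] | push {}
  [6] u=5 | in ⊥ | out [-4,0] | prev [-4,-2] | push {2}
  [7] u=6 | in [-4,4] | out [-4,4] | prev ⊥ | push {1}
  [8] u=7 | in [0,4] | out [-4,4] | prev [-4,2] | push {}
  [9] u=0 | in [-3,3] | out [-4,1] | prev [-4,-3] | push {}
  [10] u=2 | in [-4,3] | out [-4,4] | ==
  [11] u=1 | in [-4,4] | out [-3,3] | ==

Converged values:
  [0] [-4,1]
  [1] [-3,3]
  [2] [-4,4]
  [3] [1,3]
  [4] [0,4]
  [5] [-4,0]
  [6] [-4,4]
  [7] [-4,4]

[-4,4]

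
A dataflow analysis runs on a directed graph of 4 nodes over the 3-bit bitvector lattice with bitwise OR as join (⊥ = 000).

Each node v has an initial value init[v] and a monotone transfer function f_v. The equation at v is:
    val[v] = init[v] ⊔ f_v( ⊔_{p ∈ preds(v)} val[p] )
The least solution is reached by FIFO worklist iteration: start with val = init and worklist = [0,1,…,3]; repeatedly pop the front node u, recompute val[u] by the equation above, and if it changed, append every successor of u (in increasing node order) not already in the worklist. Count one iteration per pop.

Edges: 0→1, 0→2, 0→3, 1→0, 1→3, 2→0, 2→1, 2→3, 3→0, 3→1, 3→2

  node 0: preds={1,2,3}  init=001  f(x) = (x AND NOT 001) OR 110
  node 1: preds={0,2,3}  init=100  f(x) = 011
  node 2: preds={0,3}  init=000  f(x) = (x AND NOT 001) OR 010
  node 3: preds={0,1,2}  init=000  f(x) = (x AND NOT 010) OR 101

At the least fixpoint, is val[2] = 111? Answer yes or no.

no

Trace (7 dequeues):
  [1] u=0 | in 100 | out 111 | prev 001 | push {}
  [2] u=1 | in 111 | out 111 | prev 100 | push {0}
  [3] u=2 | in 111 | out 110 | prev 000 | push {1}
  [4] u=3 | in 111 | out 101 | prev 000 | push {2}
  [5] u=0 | in 111 | out 111 | ==
  [6] u=1 | in 111 | out 111 | ==
  [7] u=2 | in 111 | out 110 | ==

Converged values:
  [0] 111
  [1] 111
  [2] 110
  [3] 101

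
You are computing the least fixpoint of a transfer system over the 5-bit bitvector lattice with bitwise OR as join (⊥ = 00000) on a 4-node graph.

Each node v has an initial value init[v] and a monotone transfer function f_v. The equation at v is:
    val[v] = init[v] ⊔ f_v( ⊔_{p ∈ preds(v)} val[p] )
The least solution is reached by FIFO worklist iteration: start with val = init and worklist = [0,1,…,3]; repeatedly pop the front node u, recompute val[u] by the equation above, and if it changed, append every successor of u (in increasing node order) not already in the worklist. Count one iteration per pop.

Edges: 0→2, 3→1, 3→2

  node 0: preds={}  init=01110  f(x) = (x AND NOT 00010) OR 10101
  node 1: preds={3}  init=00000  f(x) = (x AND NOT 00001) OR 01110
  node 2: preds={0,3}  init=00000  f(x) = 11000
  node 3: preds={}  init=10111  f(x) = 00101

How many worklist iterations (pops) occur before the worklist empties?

Iteration log — 4 steps:
  step 1. node 0  ⊔preds=00000  new=11111  old=01110  +wl: 
  step 2. node 1  ⊔preds=10111  new=11110  old=00000  +wl: 
  step 3. node 2  ⊔preds=11111  new=11000  old=00000  +wl: 
  step 4. node 3  ⊔preds=00000  new=10111  stable

Least fixpoint reached:
  node 0: 11111
  node 1: 11110
  node 2: 11000
  node 3: 10111

4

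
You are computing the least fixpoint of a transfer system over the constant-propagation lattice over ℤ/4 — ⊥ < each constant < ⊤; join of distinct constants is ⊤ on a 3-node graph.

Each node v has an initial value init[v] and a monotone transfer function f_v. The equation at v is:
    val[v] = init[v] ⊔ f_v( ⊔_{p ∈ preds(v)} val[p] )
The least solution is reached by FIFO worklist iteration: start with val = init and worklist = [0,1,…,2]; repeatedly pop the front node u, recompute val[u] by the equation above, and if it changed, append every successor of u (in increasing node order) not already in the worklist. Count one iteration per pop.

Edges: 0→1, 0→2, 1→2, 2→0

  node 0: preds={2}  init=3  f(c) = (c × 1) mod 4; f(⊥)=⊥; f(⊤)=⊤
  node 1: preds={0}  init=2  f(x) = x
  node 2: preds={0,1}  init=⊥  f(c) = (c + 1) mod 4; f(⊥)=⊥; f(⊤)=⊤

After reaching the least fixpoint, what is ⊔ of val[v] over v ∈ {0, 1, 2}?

⊤

Iteration log — 6 steps:
  step 1. node 0  ⊔preds=⊥  new=3  stable
  step 2. node 1  ⊔preds=3  new=⊤  old=2  +wl: 
  step 3. node 2  ⊔preds=⊤  new=⊤  old=⊥  +wl: 0
  step 4. node 0  ⊔preds=⊤  new=⊤  old=3  +wl: 1,2
  step 5. node 1  ⊔preds=⊤  new=⊤  stable
  step 6. node 2  ⊔preds=⊤  new=⊤  stable

Least fixpoint reached:
  node 0: ⊤
  node 1: ⊤
  node 2: ⊤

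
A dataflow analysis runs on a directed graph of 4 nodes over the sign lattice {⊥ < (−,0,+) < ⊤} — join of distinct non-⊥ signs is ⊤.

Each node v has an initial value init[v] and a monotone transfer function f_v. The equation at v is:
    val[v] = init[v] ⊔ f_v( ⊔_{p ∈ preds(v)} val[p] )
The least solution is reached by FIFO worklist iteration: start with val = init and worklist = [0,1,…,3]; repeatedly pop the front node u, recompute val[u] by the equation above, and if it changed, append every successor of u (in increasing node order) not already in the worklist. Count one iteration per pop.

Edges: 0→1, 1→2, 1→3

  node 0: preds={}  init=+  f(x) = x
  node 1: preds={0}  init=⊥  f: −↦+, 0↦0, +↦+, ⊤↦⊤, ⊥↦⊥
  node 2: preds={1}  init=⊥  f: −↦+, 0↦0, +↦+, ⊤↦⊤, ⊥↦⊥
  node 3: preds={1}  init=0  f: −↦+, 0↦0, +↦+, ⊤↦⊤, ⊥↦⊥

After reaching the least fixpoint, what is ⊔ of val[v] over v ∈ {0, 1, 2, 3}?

⊤

Trace (4 dequeues):
  [1] u=0 | in ⊥ | out + | ==
  [2] u=1 | in + | out + | prev ⊥ | push {}
  [3] u=2 | in + | out + | prev ⊥ | push {}
  [4] u=3 | in + | out ⊤ | prev 0 | push {}

Converged values:
  [0] +
  [1] +
  [2] +
  [3] ⊤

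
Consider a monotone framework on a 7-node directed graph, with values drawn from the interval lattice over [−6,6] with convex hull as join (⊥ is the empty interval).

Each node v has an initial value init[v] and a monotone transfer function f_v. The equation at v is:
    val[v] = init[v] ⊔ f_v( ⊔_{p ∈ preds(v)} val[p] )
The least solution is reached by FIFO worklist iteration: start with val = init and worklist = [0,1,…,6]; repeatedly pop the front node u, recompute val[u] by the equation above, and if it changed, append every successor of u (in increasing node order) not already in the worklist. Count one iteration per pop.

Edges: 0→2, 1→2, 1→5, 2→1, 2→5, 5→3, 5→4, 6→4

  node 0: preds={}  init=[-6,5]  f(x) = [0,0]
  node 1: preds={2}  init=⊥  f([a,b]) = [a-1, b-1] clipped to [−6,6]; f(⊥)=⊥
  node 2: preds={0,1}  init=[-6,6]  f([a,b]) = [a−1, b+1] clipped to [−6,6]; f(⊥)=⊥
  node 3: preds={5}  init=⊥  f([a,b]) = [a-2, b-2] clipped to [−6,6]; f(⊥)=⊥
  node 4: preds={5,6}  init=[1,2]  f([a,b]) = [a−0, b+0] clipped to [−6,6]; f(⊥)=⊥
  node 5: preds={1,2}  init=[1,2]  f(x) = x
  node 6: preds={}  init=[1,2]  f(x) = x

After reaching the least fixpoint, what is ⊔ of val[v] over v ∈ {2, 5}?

[-6,6]

Trace (9 dequeues):
  [1] u=0 | in ⊥ | out [-6,5] | ==
  [2] u=1 | in [-6,6] | out [-6,5] | prev ⊥ | push {}
  [3] u=2 | in [-6,5] | out [-6,6] | ==
  [4] u=3 | in [1,2] | out [-1,0] | prev ⊥ | push {}
  [5] u=4 | in [1,2] | out [1,2] | ==
  [6] u=5 | in [-6,6] | out [-6,6] | prev [1,2] | push {3,4}
  [7] u=6 | in ⊥ | out [1,2] | ==
  [8] u=3 | in [-6,6] | out [-6,4] | prev [-1,0] | push {}
  [9] u=4 | in [-6,6] | out [-6,6] | prev [1,2] | push {}

Converged values:
  [0] [-6,5]
  [1] [-6,5]
  [2] [-6,6]
  [3] [-6,4]
  [4] [-6,6]
  [5] [-6,6]
  [6] [1,2]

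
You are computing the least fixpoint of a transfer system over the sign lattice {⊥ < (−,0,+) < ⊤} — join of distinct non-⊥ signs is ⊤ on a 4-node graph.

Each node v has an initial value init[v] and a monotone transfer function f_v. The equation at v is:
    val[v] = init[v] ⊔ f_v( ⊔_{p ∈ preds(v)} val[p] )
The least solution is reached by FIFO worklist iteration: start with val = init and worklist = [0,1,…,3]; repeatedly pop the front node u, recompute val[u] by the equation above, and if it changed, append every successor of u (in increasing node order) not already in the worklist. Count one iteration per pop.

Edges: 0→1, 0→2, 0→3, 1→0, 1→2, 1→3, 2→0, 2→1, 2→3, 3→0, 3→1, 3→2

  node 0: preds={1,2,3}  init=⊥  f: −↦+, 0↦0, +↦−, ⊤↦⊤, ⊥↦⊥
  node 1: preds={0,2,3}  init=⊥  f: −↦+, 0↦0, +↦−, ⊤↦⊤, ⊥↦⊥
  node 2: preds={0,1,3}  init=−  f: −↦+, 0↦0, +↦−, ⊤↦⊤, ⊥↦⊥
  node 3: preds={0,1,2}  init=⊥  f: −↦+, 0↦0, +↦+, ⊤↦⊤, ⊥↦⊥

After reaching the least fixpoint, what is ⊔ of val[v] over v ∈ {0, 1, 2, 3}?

Worklist (8 pops):
  #1 pop 0: in=− → + (was ⊥); enqueue []
  #2 pop 1: in=⊤ → ⊤ (was ⊥); enqueue [0]
  #3 pop 2: in=⊤ → ⊤ (was −); enqueue [1]
  #4 pop 3: in=⊤ → ⊤ (was ⊥); enqueue [2]
  #5 pop 0: in=⊤ → ⊤ (was +); enqueue [3]
  #6 pop 1: in=⊤ → ⊤ (no change)
  #7 pop 2: in=⊤ → ⊤ (no change)
  #8 pop 3: in=⊤ → ⊤ (no change)

Fixpoint:
  val[0] = ⊤
  val[1] = ⊤
  val[2] = ⊤
  val[3] = ⊤

⊤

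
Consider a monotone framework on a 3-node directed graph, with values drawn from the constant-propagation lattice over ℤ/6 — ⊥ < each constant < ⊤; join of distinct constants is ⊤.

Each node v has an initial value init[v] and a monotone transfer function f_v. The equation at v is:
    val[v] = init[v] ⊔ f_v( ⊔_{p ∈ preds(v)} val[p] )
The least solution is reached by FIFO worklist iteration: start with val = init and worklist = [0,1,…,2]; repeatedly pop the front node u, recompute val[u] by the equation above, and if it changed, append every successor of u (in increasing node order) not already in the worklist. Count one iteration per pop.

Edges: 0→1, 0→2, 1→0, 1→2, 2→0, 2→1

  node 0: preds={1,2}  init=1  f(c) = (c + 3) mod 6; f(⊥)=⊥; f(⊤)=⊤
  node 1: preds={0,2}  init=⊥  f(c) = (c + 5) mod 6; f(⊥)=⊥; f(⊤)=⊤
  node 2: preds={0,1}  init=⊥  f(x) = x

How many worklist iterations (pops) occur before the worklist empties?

Iteration log — 7 steps:
  step 1. node 0  ⊔preds=⊥  new=1  stable
  step 2. node 1  ⊔preds=1  new=0  old=⊥  +wl: 0
  step 3. node 2  ⊔preds=⊤  new=⊤  old=⊥  +wl: 1
  step 4. node 0  ⊔preds=⊤  new=⊤  old=1  +wl: 2
  step 5. node 1  ⊔preds=⊤  new=⊤  old=0  +wl: 0
  step 6. node 2  ⊔preds=⊤  new=⊤  stable
  step 7. node 0  ⊔preds=⊤  new=⊤  stable

Least fixpoint reached:
  node 0: ⊤
  node 1: ⊤
  node 2: ⊤

7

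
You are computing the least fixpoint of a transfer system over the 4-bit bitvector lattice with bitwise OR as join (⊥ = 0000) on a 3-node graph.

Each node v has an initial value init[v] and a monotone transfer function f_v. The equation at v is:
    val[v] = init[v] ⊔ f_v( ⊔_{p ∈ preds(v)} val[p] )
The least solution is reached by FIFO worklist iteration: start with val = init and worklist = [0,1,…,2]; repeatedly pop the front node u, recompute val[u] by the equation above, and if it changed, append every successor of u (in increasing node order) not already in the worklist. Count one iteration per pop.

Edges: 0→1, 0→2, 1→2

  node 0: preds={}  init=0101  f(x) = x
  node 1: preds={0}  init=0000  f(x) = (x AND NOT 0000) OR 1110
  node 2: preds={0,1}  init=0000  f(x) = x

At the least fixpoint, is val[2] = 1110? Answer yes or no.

Iteration log — 3 steps:
  step 1. node 0  ⊔preds=0000  new=0101  stable
  step 2. node 1  ⊔preds=0101  new=1111  old=0000  +wl: 
  step 3. node 2  ⊔preds=1111  new=1111  old=0000  +wl: 

Least fixpoint reached:
  node 0: 0101
  node 1: 1111
  node 2: 1111

no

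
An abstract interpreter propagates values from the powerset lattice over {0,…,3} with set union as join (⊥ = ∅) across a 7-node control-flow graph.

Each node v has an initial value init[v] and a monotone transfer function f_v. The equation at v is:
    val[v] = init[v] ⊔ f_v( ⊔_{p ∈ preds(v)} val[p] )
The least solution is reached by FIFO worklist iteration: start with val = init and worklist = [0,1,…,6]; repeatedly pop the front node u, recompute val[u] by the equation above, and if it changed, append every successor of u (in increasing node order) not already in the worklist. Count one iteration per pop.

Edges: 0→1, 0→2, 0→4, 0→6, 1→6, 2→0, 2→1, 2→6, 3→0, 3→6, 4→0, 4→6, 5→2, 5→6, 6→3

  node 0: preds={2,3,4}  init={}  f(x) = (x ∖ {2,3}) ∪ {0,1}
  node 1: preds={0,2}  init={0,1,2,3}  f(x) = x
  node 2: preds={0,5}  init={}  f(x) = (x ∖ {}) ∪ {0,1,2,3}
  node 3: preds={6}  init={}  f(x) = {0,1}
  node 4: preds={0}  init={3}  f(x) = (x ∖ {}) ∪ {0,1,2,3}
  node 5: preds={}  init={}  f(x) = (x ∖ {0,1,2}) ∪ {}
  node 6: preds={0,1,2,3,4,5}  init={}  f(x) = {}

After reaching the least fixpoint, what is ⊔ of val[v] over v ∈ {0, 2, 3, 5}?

{0,1,2,3}

Worklist (9 pops):
  #1 pop 0: in={3} → {0,1} (was {}); enqueue []
  #2 pop 1: in={0,1} → {0,1,2,3} (no change)
  #3 pop 2: in={0,1} → {0,1,2,3} (was {}); enqueue [0,1]
  #4 pop 3: in={} → {0,1} (was {}); enqueue []
  #5 pop 4: in={0,1} → {0,1,2,3} (was {3}); enqueue []
  #6 pop 5: in={} → {} (no change)
  #7 pop 6: in={0,1,2,3} → {} (no change)
  #8 pop 0: in={0,1,2,3} → {0,1} (no change)
  #9 pop 1: in={0,1,2,3} → {0,1,2,3} (no change)

Fixpoint:
  val[0] = {0,1}
  val[1] = {0,1,2,3}
  val[2] = {0,1,2,3}
  val[3] = {0,1}
  val[4] = {0,1,2,3}
  val[5] = {}
  val[6] = {}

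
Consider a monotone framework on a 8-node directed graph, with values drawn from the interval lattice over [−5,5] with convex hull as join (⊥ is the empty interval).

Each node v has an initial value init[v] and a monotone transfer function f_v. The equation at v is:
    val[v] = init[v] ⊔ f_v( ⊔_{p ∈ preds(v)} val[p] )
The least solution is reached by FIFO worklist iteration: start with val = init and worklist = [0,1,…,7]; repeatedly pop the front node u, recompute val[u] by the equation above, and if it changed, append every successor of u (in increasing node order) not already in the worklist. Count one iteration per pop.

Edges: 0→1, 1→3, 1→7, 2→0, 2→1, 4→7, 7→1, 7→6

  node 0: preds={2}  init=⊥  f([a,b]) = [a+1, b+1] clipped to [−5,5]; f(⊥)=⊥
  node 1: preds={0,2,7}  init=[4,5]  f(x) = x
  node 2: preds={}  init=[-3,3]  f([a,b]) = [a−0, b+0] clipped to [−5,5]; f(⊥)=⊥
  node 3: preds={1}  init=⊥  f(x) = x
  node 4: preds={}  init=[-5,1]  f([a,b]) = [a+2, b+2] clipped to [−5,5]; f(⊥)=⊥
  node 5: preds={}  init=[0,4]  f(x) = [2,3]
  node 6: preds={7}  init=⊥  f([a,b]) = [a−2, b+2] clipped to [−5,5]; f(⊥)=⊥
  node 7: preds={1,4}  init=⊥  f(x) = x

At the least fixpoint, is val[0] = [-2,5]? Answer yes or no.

Worklist (12 pops):
  #1 pop 0: in=[-3,3] → [-2,4] (was ⊥); enqueue []
  #2 pop 1: in=[-3,4] → [-3,5] (was [4,5]); enqueue []
  #3 pop 2: in=⊥ → [-3,3] (no change)
  #4 pop 3: in=[-3,5] → [-3,5] (was ⊥); enqueue []
  #5 pop 4: in=⊥ → [-5,1] (no change)
  #6 pop 5: in=⊥ → [0,4] (no change)
  #7 pop 6: in=⊥ → ⊥ (no change)
  #8 pop 7: in=[-5,5] → [-5,5] (was ⊥); enqueue [1,6]
  #9 pop 1: in=[-5,5] → [-5,5] (was [-3,5]); enqueue [3,7]
  #10 pop 6: in=[-5,5] → [-5,5] (was ⊥); enqueue []
  #11 pop 3: in=[-5,5] → [-5,5] (was [-3,5]); enqueue []
  #12 pop 7: in=[-5,5] → [-5,5] (no change)

Fixpoint:
  val[0] = [-2,4]
  val[1] = [-5,5]
  val[2] = [-3,3]
  val[3] = [-5,5]
  val[4] = [-5,1]
  val[5] = [0,4]
  val[6] = [-5,5]
  val[7] = [-5,5]

no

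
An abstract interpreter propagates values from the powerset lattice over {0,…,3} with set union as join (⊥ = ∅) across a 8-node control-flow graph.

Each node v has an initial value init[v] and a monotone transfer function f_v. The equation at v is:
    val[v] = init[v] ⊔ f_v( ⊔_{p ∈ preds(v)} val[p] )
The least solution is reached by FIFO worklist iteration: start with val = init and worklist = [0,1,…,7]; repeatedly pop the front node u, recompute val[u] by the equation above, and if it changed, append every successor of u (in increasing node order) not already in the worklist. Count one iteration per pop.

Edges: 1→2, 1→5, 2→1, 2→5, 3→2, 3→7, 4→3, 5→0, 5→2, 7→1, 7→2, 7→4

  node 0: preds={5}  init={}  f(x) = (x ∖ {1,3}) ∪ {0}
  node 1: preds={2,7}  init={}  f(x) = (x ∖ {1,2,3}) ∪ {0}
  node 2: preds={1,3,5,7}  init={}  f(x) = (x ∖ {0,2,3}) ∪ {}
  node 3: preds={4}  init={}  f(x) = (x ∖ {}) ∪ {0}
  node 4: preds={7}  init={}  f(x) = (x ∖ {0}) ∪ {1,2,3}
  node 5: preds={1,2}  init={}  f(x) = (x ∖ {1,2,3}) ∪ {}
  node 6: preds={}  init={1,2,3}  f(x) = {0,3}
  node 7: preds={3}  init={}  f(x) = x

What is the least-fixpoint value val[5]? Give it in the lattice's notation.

{0}

Trace (19 dequeues):
  [1] u=0 | in {} | out {0} | prev {} | push {}
  [2] u=1 | in {} | out {0} | prev {} | push {}
  [3] u=2 | in {0} | out {} | ==
  [4] u=3 | in {} | out {0} | prev {} | push {2}
  [5] u=4 | in {} | out {1,2,3} | prev {} | push {3}
  [6] u=5 | in {0} | out {0} | prev {} | push {0}
  [7] u=6 | in {} | out {0,1,2,3} | prev {1,2,3} | push {}
  [8] u=7 | in {0} | out {0} | prev {} | push {1,4}
  [9] u=2 | in {0} | out {} | ==
  [10] u=3 | in {1,2,3} | out {0,1,2,3} | prev {0} | push {2,7}
  [11] u=0 | in {0} | out {0} | ==
  [12] u=1 | in {0} | out {0} | ==
  [13] u=4 | in {0} | out {1,2,3} | ==
  [14] u=2 | in {0,1,2,3} | out {1} | prev {} | push {1,5}
  [15] u=7 | in {0,1,2,3} | out {0,1,2,3} | prev {0} | push {2,4}
  [16] u=1 | in {0,1,2,3} | out {0} | ==
  [17] u=5 | in {0,1} | out {0} | ==
  [18] u=2 | in {0,1,2,3} | out {1} | ==
  [19] u=4 | in {0,1,2,3} | out {1,2,3} | ==

Converged values:
  [0] {0}
  [1] {0}
  [2] {1}
  [3] {0,1,2,3}
  [4] {1,2,3}
  [5] {0}
  [6] {0,1,2,3}
  [7] {0,1,2,3}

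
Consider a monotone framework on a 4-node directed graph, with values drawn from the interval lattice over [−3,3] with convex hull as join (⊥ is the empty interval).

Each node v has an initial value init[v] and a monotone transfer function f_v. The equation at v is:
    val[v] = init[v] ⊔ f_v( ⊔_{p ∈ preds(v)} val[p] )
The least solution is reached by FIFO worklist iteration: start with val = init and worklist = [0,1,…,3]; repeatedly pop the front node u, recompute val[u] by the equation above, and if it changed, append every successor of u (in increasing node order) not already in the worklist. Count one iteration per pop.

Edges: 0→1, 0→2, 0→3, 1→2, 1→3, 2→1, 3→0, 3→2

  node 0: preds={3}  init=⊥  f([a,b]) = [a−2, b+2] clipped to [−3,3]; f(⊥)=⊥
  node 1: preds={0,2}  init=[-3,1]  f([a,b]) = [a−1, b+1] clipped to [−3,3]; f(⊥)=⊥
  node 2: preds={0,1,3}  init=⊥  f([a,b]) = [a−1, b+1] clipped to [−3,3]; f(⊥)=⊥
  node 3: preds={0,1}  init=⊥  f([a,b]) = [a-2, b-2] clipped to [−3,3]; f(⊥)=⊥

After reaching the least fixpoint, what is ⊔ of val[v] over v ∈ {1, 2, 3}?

[-3,3]

Iteration log — 13 steps:
  step 1. node 0  ⊔preds=⊥  new=⊥  stable
  step 2. node 1  ⊔preds=⊥  new=[-3,1]  stable
  step 3. node 2  ⊔preds=[-3,1]  new=[-3,2]  old=⊥  +wl: 1
  step 4. node 3  ⊔preds=[-3,1]  new=[-3,-1]  old=⊥  +wl: 0,2
  step 5. node 1  ⊔preds=[-3,2]  new=[-3,3]  old=[-3,1]  +wl: 3
  step 6. node 0  ⊔preds=[-3,-1]  new=[-3,1]  old=⊥  +wl: 1
  step 7. node 2  ⊔preds=[-3,3]  new=[-3,3]  old=[-3,2]  +wl: 
  step 8. node 3  ⊔preds=[-3,3]  new=[-3,1]  old=[-3,-1]  +wl: 0,2
  step 9. node 1  ⊔preds=[-3,3]  new=[-3,3]  stable
  step 10. node 0  ⊔preds=[-3,1]  new=[-3,3]  old=[-3,1]  +wl: 1,3
  step 11. node 2  ⊔preds=[-3,3]  new=[-3,3]  stable
  step 12. node 1  ⊔preds=[-3,3]  new=[-3,3]  stable
  step 13. node 3  ⊔preds=[-3,3]  new=[-3,1]  stable

Least fixpoint reached:
  node 0: [-3,3]
  node 1: [-3,3]
  node 2: [-3,3]
  node 3: [-3,1]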